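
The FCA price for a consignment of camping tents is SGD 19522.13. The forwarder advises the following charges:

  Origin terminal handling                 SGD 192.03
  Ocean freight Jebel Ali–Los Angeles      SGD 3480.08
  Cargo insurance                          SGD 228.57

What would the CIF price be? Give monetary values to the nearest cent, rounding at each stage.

CIF price: SGD 23422.81

From FCA to CIF, the seller additionally bears: origin terminal, freight, insurance.
CIF price = 19522.13 + 192.03 + 3480.08 + 228.57 = 23422.81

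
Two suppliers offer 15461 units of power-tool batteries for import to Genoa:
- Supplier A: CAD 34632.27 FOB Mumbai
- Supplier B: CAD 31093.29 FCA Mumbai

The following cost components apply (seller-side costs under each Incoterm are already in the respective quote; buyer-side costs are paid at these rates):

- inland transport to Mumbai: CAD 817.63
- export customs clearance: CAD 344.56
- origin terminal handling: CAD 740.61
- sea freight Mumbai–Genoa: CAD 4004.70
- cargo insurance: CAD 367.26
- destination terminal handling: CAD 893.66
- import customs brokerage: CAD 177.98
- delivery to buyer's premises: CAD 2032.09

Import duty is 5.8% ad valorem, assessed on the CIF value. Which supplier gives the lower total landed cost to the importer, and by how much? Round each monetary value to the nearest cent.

Supplier A (FOB):
CIF value = FOB price + freight + insurance = 34632.27 + 4004.70 + 367.26 = 39004.23
Import duty = 39004.23 × 5.8% = 2262.25
Buyer bears (A): 4004.70 + 367.26 + 893.66 + 177.98 + 2032.09 = 7475.69
Landed cost (A) = invoice 34632.27 + 7475.69 + duty 2262.25 = 44370.21
Supplier B (FCA):
CIF value = FCA price + origin terminal + freight + insurance = 31093.29 + 740.61 + 4004.70 + 367.26 = 36205.86
Import duty = 36205.86 × 5.8% = 2099.94
Buyer bears (B): 740.61 + 4004.70 + 367.26 + 893.66 + 177.98 + 2032.09 = 8216.30
Landed cost (B) = invoice 31093.29 + 8216.30 + duty 2099.94 = 41409.53
Difference = |44370.21 − 41409.53| = 2960.68

Supplier B is cheaper by CAD 2960.68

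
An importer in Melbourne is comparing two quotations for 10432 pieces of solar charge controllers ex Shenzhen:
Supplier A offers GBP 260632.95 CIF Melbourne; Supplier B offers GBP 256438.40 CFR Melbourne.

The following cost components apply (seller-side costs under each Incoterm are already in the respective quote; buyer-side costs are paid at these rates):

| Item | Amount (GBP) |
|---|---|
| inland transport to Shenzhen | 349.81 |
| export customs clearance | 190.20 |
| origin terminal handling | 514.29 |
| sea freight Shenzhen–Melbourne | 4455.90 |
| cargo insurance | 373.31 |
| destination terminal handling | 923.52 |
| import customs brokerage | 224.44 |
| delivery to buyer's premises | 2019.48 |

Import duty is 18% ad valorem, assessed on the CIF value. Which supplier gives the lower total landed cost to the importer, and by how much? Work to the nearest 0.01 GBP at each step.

Supplier A (CIF):
The CIF price already equals the CIF value: 260632.95
Import duty = 260632.95 × 18% = 46913.93
Buyer bears (A): 923.52 + 224.44 + 2019.48 = 3167.44
Landed cost (A) = invoice 260632.95 + 3167.44 + duty 46913.93 = 310714.32
Supplier B (CFR):
CIF value = CFR price + insurance = 256438.40 + 373.31 = 256811.71
Import duty = 256811.71 × 18% = 46226.11
Buyer bears (B): 373.31 + 923.52 + 224.44 + 2019.48 = 3540.75
Landed cost (B) = invoice 256438.40 + 3540.75 + duty 46226.11 = 306205.26
Difference = |310714.32 − 306205.26| = 4509.06

Supplier B is cheaper by GBP 4509.06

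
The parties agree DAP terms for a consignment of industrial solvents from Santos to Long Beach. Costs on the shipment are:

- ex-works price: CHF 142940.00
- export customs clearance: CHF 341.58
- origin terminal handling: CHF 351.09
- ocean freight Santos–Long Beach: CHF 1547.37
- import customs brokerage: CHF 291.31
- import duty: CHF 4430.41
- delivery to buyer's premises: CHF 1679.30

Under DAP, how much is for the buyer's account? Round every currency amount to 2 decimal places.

Buyer's account: CHF 4721.72

DAP: the seller bears all costs to the named destination except import duty and clearance.
Seller's account: goods 142940.00 + export clearance 341.58 + origin terminal 351.09 + freight 1547.37 + delivery 1679.30 = 146859.34
Buyer's account: brokerage 291.31 + duty 4430.41 = 4721.72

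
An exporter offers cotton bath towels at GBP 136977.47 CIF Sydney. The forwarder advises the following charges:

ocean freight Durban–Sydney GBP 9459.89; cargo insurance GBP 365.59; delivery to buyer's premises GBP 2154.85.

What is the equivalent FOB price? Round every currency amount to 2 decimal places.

Not relevant to the conversion: delivery — on the buyer under both terms; not part of either seller's price.
From CIF to FOB, the seller no longer bears: freight, insurance.
FOB price = 136977.47 − 9459.89 − 365.59 = 127151.99

FOB price: GBP 127151.99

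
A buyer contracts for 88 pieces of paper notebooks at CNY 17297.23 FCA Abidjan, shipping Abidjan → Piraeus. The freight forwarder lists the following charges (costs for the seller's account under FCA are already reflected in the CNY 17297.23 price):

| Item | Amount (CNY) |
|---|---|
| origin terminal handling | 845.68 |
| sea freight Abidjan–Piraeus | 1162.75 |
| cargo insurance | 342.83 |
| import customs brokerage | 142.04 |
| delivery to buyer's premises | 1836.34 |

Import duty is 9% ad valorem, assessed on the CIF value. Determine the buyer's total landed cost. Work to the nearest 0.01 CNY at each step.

FCA: the seller delivers export-cleared goods to the carrier; the buyer bears costs from that point.
CIF value = FCA price + origin terminal + freight + insurance = 17297.23 + 845.68 + 1162.75 + 342.83 = 19648.49
Import duty = 19648.49 × 9% = 1768.36
Buyer bears: origin terminal 845.68 + freight 1162.75 + insurance 342.83 + brokerage 142.04 + delivery 1836.34 + duty 1768.36 = 6098.00
Landed cost = invoice 17297.23 + 6098.00 = 23395.23

Total landed cost: CNY 23395.23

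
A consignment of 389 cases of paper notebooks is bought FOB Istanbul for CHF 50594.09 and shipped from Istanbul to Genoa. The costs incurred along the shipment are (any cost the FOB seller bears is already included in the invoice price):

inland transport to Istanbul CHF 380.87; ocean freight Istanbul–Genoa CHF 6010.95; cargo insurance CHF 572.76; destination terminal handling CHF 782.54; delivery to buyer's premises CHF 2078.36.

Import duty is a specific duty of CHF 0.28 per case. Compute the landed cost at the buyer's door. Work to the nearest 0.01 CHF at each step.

FOB: the seller bears costs until goods are on board at the origin port; the buyer bears freight, insurance and all costs thereafter.
Already in the invoice (seller's account under FOB): inland to port — exclude.
CIF value = FOB price + freight + insurance = 50594.09 + 6010.95 + 572.76 = 57177.80
Import duty = 389 × 0.28 = 108.92
Buyer bears: freight 6010.95 + insurance 572.76 + destination terminal 782.54 + delivery 2078.36 + duty 108.92 = 9553.53
Landed cost = invoice 50594.09 + 9553.53 = 60147.62

Total landed cost: CHF 60147.62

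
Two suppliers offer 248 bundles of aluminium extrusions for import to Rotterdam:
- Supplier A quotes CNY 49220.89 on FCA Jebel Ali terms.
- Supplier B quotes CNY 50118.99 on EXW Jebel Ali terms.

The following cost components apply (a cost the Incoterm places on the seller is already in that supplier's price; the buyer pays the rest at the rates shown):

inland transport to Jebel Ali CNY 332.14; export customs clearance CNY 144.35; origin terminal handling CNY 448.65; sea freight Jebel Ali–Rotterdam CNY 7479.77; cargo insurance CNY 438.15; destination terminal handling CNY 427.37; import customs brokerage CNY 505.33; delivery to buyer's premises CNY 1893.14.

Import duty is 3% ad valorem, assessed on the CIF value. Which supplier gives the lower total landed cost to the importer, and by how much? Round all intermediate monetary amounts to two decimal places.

Supplier A (FCA):
CIF value = FCA price + origin terminal + freight + insurance = 49220.89 + 448.65 + 7479.77 + 438.15 = 57587.46
Import duty = 57587.46 × 3% = 1727.62
Buyer bears (A): 448.65 + 7479.77 + 438.15 + 427.37 + 505.33 + 1893.14 = 11192.41
Landed cost (A) = invoice 49220.89 + 11192.41 + duty 1727.62 = 62140.92
Supplier B (EXW):
CIF value = EXW price + inland to port + export clearance + origin terminal + freight + insurance = 50118.99 + 332.14 + 144.35 + 448.65 + 7479.77 + 438.15 = 58962.05
Import duty = 58962.05 × 3% = 1768.86
Buyer bears (B): 332.14 + 144.35 + 448.65 + 7479.77 + 438.15 + 427.37 + 505.33 + 1893.14 = 11668.90
Landed cost (B) = invoice 50118.99 + 11668.90 + duty 1768.86 = 63556.75
Difference = |62140.92 − 63556.75| = 1415.83

Supplier A is cheaper by CNY 1415.83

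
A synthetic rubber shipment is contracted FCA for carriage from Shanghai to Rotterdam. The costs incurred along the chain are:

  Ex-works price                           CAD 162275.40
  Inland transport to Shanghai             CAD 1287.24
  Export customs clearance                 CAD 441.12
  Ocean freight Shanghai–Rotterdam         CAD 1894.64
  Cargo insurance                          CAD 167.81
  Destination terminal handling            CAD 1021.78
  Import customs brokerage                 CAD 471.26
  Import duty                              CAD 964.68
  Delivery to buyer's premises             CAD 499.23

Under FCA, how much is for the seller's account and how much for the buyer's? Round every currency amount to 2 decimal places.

Seller: CAD 164003.76; buyer: CAD 5019.40

FCA: the seller delivers export-cleared goods to the carrier; the buyer bears costs from that point.
Seller's account: goods 162275.40 + inland to port 1287.24 + export clearance 441.12 = 164003.76
Buyer's account: freight 1894.64 + insurance 167.81 + destination terminal 1021.78 + brokerage 471.26 + duty 964.68 + delivery 499.23 = 5019.40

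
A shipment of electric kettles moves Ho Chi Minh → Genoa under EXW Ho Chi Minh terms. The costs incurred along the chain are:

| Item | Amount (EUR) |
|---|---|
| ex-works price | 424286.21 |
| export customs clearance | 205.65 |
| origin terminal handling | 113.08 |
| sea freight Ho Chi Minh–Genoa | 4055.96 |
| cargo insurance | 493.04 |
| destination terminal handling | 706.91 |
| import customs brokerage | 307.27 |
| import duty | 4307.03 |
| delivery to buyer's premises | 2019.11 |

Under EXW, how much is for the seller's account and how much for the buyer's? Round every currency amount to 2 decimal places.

EXW: the seller makes goods available at their premises; the buyer bears all onward costs.
Seller's account: goods 424286.21 = 424286.21
Buyer's account: export clearance 205.65 + origin terminal 113.08 + freight 4055.96 + insurance 493.04 + destination terminal 706.91 + brokerage 307.27 + duty 4307.03 + delivery 2019.11 = 12208.05

Seller: EUR 424286.21; buyer: EUR 12208.05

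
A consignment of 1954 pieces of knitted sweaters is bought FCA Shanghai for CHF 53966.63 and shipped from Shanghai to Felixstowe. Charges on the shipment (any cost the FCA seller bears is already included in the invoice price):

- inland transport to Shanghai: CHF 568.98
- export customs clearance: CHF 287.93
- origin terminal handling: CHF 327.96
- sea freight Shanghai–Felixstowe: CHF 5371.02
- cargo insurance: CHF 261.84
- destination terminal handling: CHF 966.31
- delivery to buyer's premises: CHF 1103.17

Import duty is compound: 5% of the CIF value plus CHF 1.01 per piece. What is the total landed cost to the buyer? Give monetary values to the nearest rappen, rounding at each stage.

FCA: the seller delivers export-cleared goods to the carrier; the buyer bears costs from that point.
Already in the invoice (seller's account under FCA): inland to port, export clearance — exclude.
CIF value = FCA price + origin terminal + freight + insurance = 53966.63 + 327.96 + 5371.02 + 261.84 = 59927.45
Ad valorem component: 59927.45 × 5% = 2996.37
Specific component: 1954 × 1.01 = 1973.54
Import duty = 2996.37 + 1973.54 = 4969.91
Buyer bears: origin terminal 327.96 + freight 5371.02 + insurance 261.84 + destination terminal 966.31 + delivery 1103.17 + duty 4969.91 = 13000.21
Landed cost = invoice 53966.63 + 13000.21 = 66966.84

Total landed cost: CHF 66966.84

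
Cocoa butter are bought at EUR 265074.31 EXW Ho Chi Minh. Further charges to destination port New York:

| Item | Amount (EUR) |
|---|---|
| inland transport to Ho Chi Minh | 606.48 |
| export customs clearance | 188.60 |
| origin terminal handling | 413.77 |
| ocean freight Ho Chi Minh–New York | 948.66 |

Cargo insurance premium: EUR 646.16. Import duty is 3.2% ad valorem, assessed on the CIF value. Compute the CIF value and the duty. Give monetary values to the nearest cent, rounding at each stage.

CIF = EXW price + pre-shipment costs + freight + insurance
CIF = 265074.31 + 606.48 + 188.60 + 413.77 + 948.66 + 646.16 = 267877.98
Import duty = 267877.98 × 3.2% = 8572.10

CIF value: EUR 267877.98; import duty: EUR 8572.10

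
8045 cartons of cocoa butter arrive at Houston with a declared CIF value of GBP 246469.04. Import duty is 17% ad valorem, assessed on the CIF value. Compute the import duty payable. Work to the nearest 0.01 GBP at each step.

Import duty: GBP 41899.74

Import duty = 246469.04 × 17% = 41899.74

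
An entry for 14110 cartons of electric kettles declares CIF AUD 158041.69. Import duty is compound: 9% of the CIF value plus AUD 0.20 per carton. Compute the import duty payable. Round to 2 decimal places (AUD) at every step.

Ad valorem component: 158041.69 × 9% = 14223.75
Specific component: 14110 × 0.20 = 2822.00
Import duty = 14223.75 + 2822.00 = 17045.75

Import duty: AUD 17045.75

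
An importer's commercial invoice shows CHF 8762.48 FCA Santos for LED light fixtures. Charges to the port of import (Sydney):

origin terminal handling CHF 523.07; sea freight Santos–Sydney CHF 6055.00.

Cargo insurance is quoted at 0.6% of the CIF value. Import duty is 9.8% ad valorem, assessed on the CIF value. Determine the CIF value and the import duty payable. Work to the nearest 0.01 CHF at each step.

CIF value: CHF 15433.15; import duty: CHF 1512.45

Let C be the CIF value. C = FCA price + pre-shipment costs + freight + 0.6% × C
C − 0.6% × C = 8762.48 + 523.07 + 6055.00
0.994 × C = 15340.55
C = 15340.55 / 0.994 = 15433.15
Insurance premium = 0.6% × 15433.15 = 92.60
Import duty = 15433.15 × 9.8% = 1512.45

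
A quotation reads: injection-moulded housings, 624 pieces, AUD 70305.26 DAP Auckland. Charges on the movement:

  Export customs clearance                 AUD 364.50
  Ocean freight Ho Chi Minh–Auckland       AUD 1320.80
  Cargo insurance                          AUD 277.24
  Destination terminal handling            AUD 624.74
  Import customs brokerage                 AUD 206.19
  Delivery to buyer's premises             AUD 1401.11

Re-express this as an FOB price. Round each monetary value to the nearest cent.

Not relevant to the conversion: export clearance — on the seller under both DAP and FOB; already in the DAP price and stays in the FOB price. brokerage — on the buyer under both terms; not part of either seller's price.
From DAP to FOB, the seller no longer bears: freight, insurance, destination terminal, delivery.
FOB price = 70305.26 − 1320.80 − 277.24 − 624.74 − 1401.11 = 66681.37

FOB price: AUD 66681.37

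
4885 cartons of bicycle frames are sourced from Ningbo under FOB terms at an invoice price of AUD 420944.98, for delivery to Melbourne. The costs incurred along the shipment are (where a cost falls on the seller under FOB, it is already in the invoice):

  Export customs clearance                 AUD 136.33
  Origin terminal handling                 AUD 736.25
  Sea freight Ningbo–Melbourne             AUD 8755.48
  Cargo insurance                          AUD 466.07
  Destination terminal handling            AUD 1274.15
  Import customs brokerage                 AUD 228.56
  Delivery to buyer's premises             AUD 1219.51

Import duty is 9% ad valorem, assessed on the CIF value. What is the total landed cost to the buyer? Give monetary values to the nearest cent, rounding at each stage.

Total landed cost: AUD 471603.74

FOB: the seller bears costs until goods are on board at the origin port; the buyer bears freight, insurance and all costs thereafter.
Already in the invoice (seller's account under FOB): export clearance, origin terminal — exclude.
CIF value = FOB price + freight + insurance = 420944.98 + 8755.48 + 466.07 = 430166.53
Import duty = 430166.53 × 9% = 38714.99
Buyer bears: freight 8755.48 + insurance 466.07 + destination terminal 1274.15 + brokerage 228.56 + delivery 1219.51 + duty 38714.99 = 50658.76
Landed cost = invoice 420944.98 + 50658.76 = 471603.74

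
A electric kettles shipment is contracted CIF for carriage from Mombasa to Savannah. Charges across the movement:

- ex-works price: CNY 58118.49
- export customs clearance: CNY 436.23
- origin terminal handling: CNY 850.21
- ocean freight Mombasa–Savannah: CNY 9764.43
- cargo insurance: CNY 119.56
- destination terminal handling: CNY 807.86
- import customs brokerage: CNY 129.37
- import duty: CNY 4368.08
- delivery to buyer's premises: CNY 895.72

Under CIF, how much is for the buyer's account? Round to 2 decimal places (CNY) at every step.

Buyer's account: CNY 6201.03

CIF: the seller pays costs through ocean freight and marine insurance to the destination port.
Seller's account: goods 58118.49 + export clearance 436.23 + origin terminal 850.21 + freight 9764.43 + insurance 119.56 = 69288.92
Buyer's account: destination terminal 807.86 + brokerage 129.37 + duty 4368.08 + delivery 895.72 = 6201.03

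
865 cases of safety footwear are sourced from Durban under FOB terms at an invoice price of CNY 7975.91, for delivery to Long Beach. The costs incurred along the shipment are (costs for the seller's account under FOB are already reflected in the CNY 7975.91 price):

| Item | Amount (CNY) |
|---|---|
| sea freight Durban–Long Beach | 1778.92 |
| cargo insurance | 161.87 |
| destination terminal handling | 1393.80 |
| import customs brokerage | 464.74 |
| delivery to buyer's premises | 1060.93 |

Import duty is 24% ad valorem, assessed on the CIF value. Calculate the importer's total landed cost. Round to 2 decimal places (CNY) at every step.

FOB: the seller bears costs until goods are on board at the origin port; the buyer bears freight, insurance and all costs thereafter.
CIF value = FOB price + freight + insurance = 7975.91 + 1778.92 + 161.87 = 9916.70
Import duty = 9916.70 × 24% = 2380.01
Buyer bears: freight 1778.92 + insurance 161.87 + destination terminal 1393.80 + brokerage 464.74 + delivery 1060.93 + duty 2380.01 = 7240.27
Landed cost = invoice 7975.91 + 7240.27 = 15216.18

Total landed cost: CNY 15216.18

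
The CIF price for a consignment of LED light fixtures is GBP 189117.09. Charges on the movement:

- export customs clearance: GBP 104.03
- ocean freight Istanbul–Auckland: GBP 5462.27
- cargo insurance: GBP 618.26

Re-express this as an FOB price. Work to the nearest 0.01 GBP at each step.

FOB price: GBP 183036.56

Not relevant to the conversion: export clearance — on the seller under both CIF and FOB; already in the CIF price and stays in the FOB price.
From CIF to FOB, the seller no longer bears: freight, insurance.
FOB price = 189117.09 − 5462.27 − 618.26 = 183036.56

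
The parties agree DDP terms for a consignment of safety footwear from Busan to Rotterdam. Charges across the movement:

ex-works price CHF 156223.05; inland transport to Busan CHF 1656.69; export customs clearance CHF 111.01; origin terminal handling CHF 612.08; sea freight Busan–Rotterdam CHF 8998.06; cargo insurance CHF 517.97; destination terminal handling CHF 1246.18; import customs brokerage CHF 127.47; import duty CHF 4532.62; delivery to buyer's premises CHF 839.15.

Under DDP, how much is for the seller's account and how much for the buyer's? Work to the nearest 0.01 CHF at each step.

DDP: the seller bears all costs including import duty.
Seller's account: goods 156223.05 + inland to port 1656.69 + export clearance 111.01 + origin terminal 612.08 + freight 8998.06 + insurance 517.97 + destination terminal 1246.18 + brokerage 127.47 + duty 4532.62 + delivery 839.15 = 174864.28
Buyer's account: 0.00

Seller: CHF 174864.28; buyer: CHF 0.00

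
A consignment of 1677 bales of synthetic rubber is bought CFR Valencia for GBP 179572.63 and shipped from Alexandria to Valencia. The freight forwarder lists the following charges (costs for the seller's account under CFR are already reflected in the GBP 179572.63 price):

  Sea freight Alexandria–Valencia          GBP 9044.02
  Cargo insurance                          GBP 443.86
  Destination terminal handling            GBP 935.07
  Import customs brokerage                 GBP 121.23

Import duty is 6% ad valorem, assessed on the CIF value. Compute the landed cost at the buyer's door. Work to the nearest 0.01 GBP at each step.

CFR: the seller pays costs through ocean freight to the destination port, but not insurance.
Already in the invoice (seller's account under CFR): freight — exclude.
CIF value = CFR price + insurance = 179572.63 + 443.86 = 180016.49
Import duty = 180016.49 × 6% = 10800.99
Buyer bears: insurance 443.86 + destination terminal 935.07 + brokerage 121.23 + duty 10800.99 = 12301.15
Landed cost = invoice 179572.63 + 12301.15 = 191873.78

Total landed cost: GBP 191873.78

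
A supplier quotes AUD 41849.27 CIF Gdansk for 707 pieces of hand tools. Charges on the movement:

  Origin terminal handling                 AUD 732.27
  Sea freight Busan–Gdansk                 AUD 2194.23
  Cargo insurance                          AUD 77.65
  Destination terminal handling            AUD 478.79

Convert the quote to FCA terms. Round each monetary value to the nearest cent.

Not relevant to the conversion: destination terminal — on the buyer under both terms; not part of either seller's price.
From CIF to FCA, the seller no longer bears: origin terminal, freight, insurance.
FCA price = 41849.27 − 732.27 − 2194.23 − 77.65 = 38845.12

FCA price: AUD 38845.12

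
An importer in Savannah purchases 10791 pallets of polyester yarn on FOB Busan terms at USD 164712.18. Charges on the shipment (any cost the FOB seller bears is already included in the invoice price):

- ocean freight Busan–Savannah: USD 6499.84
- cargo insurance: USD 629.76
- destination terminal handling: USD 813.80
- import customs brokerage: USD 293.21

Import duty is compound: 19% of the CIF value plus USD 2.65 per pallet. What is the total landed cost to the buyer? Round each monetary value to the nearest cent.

FOB: the seller bears costs until goods are on board at the origin port; the buyer bears freight, insurance and all costs thereafter.
CIF value = FOB price + freight + insurance = 164712.18 + 6499.84 + 629.76 = 171841.78
Ad valorem component: 171841.78 × 19% = 32649.94
Specific component: 10791 × 2.65 = 28596.15
Import duty = 32649.94 + 28596.15 = 61246.09
Buyer bears: freight 6499.84 + insurance 629.76 + destination terminal 813.80 + brokerage 293.21 + duty 61246.09 = 69482.70
Landed cost = invoice 164712.18 + 69482.70 = 234194.88

Total landed cost: USD 234194.88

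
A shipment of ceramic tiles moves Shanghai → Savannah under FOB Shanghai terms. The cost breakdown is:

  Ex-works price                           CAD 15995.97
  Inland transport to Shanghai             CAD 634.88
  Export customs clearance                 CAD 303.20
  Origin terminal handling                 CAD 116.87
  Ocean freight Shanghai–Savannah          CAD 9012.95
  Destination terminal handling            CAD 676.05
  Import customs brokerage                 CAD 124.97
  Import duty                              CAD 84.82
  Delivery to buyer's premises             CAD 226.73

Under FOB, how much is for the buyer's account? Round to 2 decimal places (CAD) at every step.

Buyer's account: CAD 10125.52

FOB: the seller bears costs until goods are on board at the origin port; the buyer bears freight, insurance and all costs thereafter.
Seller's account: goods 15995.97 + inland to port 634.88 + export clearance 303.20 + origin terminal 116.87 = 17050.92
Buyer's account: freight 9012.95 + destination terminal 676.05 + brokerage 124.97 + duty 84.82 + delivery 226.73 = 10125.52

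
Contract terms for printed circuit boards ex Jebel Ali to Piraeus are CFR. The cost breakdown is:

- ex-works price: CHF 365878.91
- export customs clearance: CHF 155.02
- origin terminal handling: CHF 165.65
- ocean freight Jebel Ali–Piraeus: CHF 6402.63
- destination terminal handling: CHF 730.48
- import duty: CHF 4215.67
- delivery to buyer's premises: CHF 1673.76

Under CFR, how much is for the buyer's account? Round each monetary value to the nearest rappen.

CFR: the seller pays costs through ocean freight to the destination port, but not insurance.
Seller's account: goods 365878.91 + export clearance 155.02 + origin terminal 165.65 + freight 6402.63 = 372602.21
Buyer's account: destination terminal 730.48 + duty 4215.67 + delivery 1673.76 = 6619.91

Buyer's account: CHF 6619.91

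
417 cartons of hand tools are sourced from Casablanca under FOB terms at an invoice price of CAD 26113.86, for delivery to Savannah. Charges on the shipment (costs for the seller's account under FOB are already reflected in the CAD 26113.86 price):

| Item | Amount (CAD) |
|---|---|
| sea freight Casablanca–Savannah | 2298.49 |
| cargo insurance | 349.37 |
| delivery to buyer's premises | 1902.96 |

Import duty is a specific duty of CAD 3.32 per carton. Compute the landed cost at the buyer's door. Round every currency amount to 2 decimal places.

Total landed cost: CAD 32049.12

FOB: the seller bears costs until goods are on board at the origin port; the buyer bears freight, insurance and all costs thereafter.
CIF value = FOB price + freight + insurance = 26113.86 + 2298.49 + 349.37 = 28761.72
Import duty = 417 × 3.32 = 1384.44
Buyer bears: freight 2298.49 + insurance 349.37 + delivery 1902.96 + duty 1384.44 = 5935.26
Landed cost = invoice 26113.86 + 5935.26 = 32049.12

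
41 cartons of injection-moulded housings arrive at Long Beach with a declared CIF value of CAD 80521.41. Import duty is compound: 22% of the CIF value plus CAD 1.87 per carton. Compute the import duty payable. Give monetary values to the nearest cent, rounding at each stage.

Import duty: CAD 17791.38

Ad valorem component: 80521.41 × 22% = 17714.71
Specific component: 41 × 1.87 = 76.67
Import duty = 17714.71 + 76.67 = 17791.38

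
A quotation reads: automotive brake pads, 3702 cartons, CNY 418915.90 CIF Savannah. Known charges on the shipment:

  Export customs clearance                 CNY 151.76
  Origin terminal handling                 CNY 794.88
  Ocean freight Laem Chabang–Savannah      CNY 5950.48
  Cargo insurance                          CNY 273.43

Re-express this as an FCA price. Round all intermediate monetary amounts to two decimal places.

FCA price: CNY 411897.11

Not relevant to the conversion: export clearance — on the seller under both CIF and FCA; already in the CIF price and stays in the FCA price.
From CIF to FCA, the seller no longer bears: origin terminal, freight, insurance.
FCA price = 418915.90 − 794.88 − 5950.48 − 273.43 = 411897.11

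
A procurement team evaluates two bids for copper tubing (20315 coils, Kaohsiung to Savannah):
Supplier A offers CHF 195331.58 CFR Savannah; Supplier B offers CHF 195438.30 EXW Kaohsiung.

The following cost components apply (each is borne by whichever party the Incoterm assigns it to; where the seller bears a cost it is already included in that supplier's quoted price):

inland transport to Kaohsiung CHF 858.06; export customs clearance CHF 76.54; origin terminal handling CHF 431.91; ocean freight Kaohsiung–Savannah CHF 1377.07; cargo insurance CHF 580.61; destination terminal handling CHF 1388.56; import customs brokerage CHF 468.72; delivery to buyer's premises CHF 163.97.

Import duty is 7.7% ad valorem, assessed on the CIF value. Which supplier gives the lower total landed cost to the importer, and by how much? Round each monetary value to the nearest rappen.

Supplier A (CFR):
CIF value = CFR price + insurance = 195331.58 + 580.61 = 195912.19
Import duty = 195912.19 × 7.7% = 15085.24
Buyer bears (A): 580.61 + 1388.56 + 468.72 + 163.97 = 2601.86
Landed cost (A) = invoice 195331.58 + 2601.86 + duty 15085.24 = 213018.68
Supplier B (EXW):
CIF value = EXW price + inland to port + export clearance + origin terminal + freight + insurance = 195438.30 + 858.06 + 76.54 + 431.91 + 1377.07 + 580.61 = 198762.49
Import duty = 198762.49 × 7.7% = 15304.71
Buyer bears (B): 858.06 + 76.54 + 431.91 + 1377.07 + 580.61 + 1388.56 + 468.72 + 163.97 = 5345.44
Landed cost (B) = invoice 195438.30 + 5345.44 + duty 15304.71 = 216088.45
Difference = |213018.68 − 216088.45| = 3069.77

Supplier A is cheaper by CHF 3069.77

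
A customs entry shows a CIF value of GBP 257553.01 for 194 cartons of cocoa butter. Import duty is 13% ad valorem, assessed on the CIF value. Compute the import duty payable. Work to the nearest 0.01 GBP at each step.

Import duty: GBP 33481.89

Import duty = 257553.01 × 13% = 33481.89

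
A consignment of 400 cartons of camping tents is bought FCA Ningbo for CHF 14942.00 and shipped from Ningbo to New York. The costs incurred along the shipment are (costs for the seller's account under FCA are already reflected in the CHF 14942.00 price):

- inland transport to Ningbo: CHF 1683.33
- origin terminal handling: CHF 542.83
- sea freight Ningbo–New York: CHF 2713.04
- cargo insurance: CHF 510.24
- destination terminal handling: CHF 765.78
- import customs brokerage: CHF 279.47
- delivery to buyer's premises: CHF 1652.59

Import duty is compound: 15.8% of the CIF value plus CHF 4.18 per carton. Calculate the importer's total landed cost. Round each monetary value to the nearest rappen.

FCA: the seller delivers export-cleared goods to the carrier; the buyer bears costs from that point.
Already in the invoice (seller's account under FCA): inland to port — exclude.
CIF value = FCA price + origin terminal + freight + insurance = 14942.00 + 542.83 + 2713.04 + 510.24 = 18708.11
Ad valorem component: 18708.11 × 15.8% = 2955.88
Specific component: 400 × 4.18 = 1672.00
Import duty = 2955.88 + 1672.00 = 4627.88
Buyer bears: origin terminal 542.83 + freight 2713.04 + insurance 510.24 + destination terminal 765.78 + brokerage 279.47 + delivery 1652.59 + duty 4627.88 = 11091.83
Landed cost = invoice 14942.00 + 11091.83 = 26033.83

Total landed cost: CHF 26033.83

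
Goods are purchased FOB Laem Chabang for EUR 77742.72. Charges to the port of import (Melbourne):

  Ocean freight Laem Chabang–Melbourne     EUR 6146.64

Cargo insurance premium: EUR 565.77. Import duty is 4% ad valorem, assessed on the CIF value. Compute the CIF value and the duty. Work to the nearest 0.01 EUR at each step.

CIF = FOB price + freight + insurance
CIF = 77742.72 + 6146.64 + 565.77 = 84455.13
Import duty = 84455.13 × 4% = 3378.21

CIF value: EUR 84455.13; import duty: EUR 3378.21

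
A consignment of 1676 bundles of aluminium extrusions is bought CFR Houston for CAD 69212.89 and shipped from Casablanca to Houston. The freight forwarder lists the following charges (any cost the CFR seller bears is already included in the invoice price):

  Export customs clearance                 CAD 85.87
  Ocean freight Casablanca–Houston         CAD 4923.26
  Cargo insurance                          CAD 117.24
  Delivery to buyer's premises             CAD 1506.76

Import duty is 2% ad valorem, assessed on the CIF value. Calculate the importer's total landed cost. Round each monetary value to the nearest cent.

Total landed cost: CAD 72223.49

CFR: the seller pays costs through ocean freight to the destination port, but not insurance.
Already in the invoice (seller's account under CFR): export clearance, freight — exclude.
CIF value = CFR price + insurance = 69212.89 + 117.24 = 69330.13
Import duty = 69330.13 × 2% = 1386.60
Buyer bears: insurance 117.24 + delivery 1506.76 + duty 1386.60 = 3010.60
Landed cost = invoice 69212.89 + 3010.60 = 72223.49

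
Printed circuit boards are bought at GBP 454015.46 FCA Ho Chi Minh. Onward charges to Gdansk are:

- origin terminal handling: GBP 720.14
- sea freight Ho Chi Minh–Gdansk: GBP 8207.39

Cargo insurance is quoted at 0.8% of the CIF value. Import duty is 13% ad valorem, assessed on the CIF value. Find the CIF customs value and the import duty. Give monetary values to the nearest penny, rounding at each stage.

Let C be the CIF value. C = FCA price + pre-shipment costs + freight + 0.8% × C
C − 0.8% × C = 454015.46 + 720.14 + 8207.39
0.992 × C = 462942.99
C = 462942.99 / 0.992 = 466676.40
Insurance premium = 0.8% × 466676.40 = 3733.41
Import duty = 466676.40 × 13% = 60667.93

CIF value: GBP 466676.40; import duty: GBP 60667.93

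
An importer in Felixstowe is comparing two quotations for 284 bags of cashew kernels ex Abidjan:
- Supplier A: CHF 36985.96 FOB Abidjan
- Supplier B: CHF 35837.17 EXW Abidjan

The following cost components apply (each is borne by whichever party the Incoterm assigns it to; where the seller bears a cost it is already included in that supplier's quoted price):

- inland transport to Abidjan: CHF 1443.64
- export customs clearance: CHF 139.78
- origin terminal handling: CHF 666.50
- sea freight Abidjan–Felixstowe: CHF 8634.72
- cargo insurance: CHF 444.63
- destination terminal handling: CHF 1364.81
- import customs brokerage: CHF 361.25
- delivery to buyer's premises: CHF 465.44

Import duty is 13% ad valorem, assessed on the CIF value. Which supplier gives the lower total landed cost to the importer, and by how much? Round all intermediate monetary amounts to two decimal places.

Supplier A is cheaper by CHF 1244.28

Supplier A (FOB):
CIF value = FOB price + freight + insurance = 36985.96 + 8634.72 + 444.63 = 46065.31
Import duty = 46065.31 × 13% = 5988.49
Buyer bears (A): 8634.72 + 444.63 + 1364.81 + 361.25 + 465.44 = 11270.85
Landed cost (A) = invoice 36985.96 + 11270.85 + duty 5988.49 = 54245.30
Supplier B (EXW):
CIF value = EXW price + inland to port + export clearance + origin terminal + freight + insurance = 35837.17 + 1443.64 + 139.78 + 666.50 + 8634.72 + 444.63 = 47166.44
Import duty = 47166.44 × 13% = 6131.64
Buyer bears (B): 1443.64 + 139.78 + 666.50 + 8634.72 + 444.63 + 1364.81 + 361.25 + 465.44 = 13520.77
Landed cost (B) = invoice 35837.17 + 13520.77 + duty 6131.64 = 55489.58
Difference = |54245.30 − 55489.58| = 1244.28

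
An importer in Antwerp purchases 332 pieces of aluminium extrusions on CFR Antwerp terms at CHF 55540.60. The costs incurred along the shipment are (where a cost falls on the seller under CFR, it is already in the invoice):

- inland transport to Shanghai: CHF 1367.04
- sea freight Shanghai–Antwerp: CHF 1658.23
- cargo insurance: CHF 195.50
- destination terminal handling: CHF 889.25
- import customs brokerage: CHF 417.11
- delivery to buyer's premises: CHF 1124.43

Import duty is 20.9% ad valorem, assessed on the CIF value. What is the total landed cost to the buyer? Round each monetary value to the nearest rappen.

CFR: the seller pays costs through ocean freight to the destination port, but not insurance.
Already in the invoice (seller's account under CFR): inland to port, freight — exclude.
CIF value = CFR price + insurance = 55540.60 + 195.50 = 55736.10
Import duty = 55736.10 × 20.9% = 11648.84
Buyer bears: insurance 195.50 + destination terminal 889.25 + brokerage 417.11 + delivery 1124.43 + duty 11648.84 = 14275.13
Landed cost = invoice 55540.60 + 14275.13 = 69815.73

Total landed cost: CHF 69815.73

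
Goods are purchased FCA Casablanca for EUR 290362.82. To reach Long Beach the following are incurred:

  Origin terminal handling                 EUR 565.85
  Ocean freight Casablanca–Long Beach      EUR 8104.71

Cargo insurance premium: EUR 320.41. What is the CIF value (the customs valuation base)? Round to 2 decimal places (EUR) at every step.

CIF = FCA price + pre-shipment costs + freight + insurance
CIF = 290362.82 + 565.85 + 8104.71 + 320.41 = 299353.79

CIF value: EUR 299353.79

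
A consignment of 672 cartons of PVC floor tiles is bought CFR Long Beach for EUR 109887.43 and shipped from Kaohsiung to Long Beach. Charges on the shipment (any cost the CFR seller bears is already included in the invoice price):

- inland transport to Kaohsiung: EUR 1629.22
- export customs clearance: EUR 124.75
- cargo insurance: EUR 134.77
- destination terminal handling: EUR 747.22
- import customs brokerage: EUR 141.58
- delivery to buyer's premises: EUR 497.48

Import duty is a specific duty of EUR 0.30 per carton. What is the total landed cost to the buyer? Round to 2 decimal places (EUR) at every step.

Total landed cost: EUR 111610.08

CFR: the seller pays costs through ocean freight to the destination port, but not insurance.
Already in the invoice (seller's account under CFR): inland to port, export clearance — exclude.
CIF value = CFR price + insurance = 109887.43 + 134.77 = 110022.20
Import duty = 672 × 0.30 = 201.60
Buyer bears: insurance 134.77 + destination terminal 747.22 + brokerage 141.58 + delivery 497.48 + duty 201.60 = 1722.65
Landed cost = invoice 109887.43 + 1722.65 = 111610.08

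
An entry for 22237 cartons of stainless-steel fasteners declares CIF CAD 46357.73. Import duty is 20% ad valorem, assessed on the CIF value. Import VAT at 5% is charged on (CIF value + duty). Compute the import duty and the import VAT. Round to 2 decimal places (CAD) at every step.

Import duty: CAD 9271.55; import VAT: CAD 2781.46

Import duty = 46357.73 × 20% = 9271.55
VAT base = CIF + duty = 46357.73 + 9271.55 = 55629.28
Import VAT = 55629.28 × 5% = 2781.46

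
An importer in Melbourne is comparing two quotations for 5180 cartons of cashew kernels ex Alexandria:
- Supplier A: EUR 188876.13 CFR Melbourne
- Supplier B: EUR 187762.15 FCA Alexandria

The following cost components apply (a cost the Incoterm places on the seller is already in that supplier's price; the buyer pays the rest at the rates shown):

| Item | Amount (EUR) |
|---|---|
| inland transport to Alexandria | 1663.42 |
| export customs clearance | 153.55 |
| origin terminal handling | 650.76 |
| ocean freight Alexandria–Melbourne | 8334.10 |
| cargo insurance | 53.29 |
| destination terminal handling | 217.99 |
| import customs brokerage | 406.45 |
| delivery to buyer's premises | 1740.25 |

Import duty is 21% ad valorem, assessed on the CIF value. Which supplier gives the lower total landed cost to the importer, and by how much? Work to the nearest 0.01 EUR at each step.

Supplier A is cheaper by EUR 9523.76

Supplier A (CFR):
CIF value = CFR price + insurance = 188876.13 + 53.29 = 188929.42
Import duty = 188929.42 × 21% = 39675.18
Buyer bears (A): 53.29 + 217.99 + 406.45 + 1740.25 = 2417.98
Landed cost (A) = invoice 188876.13 + 2417.98 + duty 39675.18 = 230969.29
Supplier B (FCA):
CIF value = FCA price + origin terminal + freight + insurance = 187762.15 + 650.76 + 8334.10 + 53.29 = 196800.30
Import duty = 196800.30 × 21% = 41328.06
Buyer bears (B): 650.76 + 8334.10 + 53.29 + 217.99 + 406.45 + 1740.25 = 11402.84
Landed cost (B) = invoice 187762.15 + 11402.84 + duty 41328.06 = 240493.05
Difference = |230969.29 − 240493.05| = 9523.76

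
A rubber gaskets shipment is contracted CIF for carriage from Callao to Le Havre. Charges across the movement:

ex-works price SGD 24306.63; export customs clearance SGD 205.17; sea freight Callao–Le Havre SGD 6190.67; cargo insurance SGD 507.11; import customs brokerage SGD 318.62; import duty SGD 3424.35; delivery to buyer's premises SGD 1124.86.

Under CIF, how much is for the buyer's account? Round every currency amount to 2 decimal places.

Buyer's account: SGD 4867.83

CIF: the seller pays costs through ocean freight and marine insurance to the destination port.
Seller's account: goods 24306.63 + export clearance 205.17 + freight 6190.67 + insurance 507.11 = 31209.58
Buyer's account: brokerage 318.62 + duty 3424.35 + delivery 1124.86 = 4867.83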